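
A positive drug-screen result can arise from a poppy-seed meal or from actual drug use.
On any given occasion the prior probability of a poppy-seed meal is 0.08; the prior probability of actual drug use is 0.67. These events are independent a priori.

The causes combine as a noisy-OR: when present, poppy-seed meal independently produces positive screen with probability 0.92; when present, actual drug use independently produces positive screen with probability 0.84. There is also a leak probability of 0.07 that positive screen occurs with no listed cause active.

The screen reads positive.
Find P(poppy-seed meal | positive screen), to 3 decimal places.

P(poppy-seed meal | positive screen) ≈ 0.124

Under noisy-OR, P(positive screen | causes) = 1 − (1−0.07)·∏(1−qᵢ) over the active causes.
By total probability over the 4 (poppy-seed meal, actual drug use) configurations:
  P(positive screen) = 0.07×0.92×0.33 + 0.8512×0.92×0.67 + 0.9256×0.08×0.33 + 0.988096×0.08×0.67
        = 0.021252 + 0.524680 + 0.024436 + 0.052962 = 0.623330
The terms with poppy-seed meal present sum to 0.077398, so
  P(poppy-seed meal | positive screen) = 0.077398 / 0.623330 ≈ 0.124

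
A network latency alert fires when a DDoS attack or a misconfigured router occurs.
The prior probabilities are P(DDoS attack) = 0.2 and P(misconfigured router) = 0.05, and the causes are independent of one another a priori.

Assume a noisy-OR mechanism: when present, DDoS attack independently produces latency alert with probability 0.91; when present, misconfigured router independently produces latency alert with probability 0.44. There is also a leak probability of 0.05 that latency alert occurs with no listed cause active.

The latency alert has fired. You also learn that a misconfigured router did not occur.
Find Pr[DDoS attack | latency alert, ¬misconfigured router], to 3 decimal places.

Pr[DDoS attack | latency alert, ¬misconfigured router] ≈ 0.821

Under noisy-OR, P(latency alert | causes) = 1 − (1−0.05)·∏(1−qᵢ) over the active causes.
P(latency alert | ¬misconfigured router) = 0.05·0.8 + 0.9145·0.2 = 0.040000 + 0.182900 = 0.222900
Restricting to configurations with DDoS attack present: 0.9145·0.2 = 0.182900.
So P(DDoS attack | latency alert, ¬misconfigured router) = 0.182900/0.222900 ≈ 0.821.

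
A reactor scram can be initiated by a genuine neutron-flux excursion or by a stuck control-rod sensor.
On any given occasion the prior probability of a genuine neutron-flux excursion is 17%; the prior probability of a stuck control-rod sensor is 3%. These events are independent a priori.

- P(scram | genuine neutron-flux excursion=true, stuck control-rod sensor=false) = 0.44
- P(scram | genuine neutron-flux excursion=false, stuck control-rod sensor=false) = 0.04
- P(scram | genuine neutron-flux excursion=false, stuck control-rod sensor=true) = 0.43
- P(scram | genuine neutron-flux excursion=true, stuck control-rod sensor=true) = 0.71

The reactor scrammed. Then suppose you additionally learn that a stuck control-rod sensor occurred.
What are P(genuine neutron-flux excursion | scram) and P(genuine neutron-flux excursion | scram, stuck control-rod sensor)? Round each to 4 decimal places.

P(genuine neutron-flux excursion | scram) ≈ 0.6397; P(genuine neutron-flux excursion | scram, stuck control-rod sensor) ≈ 0.2527

P(scram) = 0.04×0.83×0.97 + 0.43×0.83×0.03 + 0.44×0.17×0.97 + 0.71×0.17×0.03 = 0.032204 + 0.010707 + 0.072556 + 0.003621 = 0.119088
Restricting to configurations with genuine neutron-flux excursion present: 0.072556 + 0.003621 = 0.076177.
P(genuine neutron-flux excursion | scram) = 0.076177 / 0.119088 ≈ 0.6397

With the extra evidence:
P(scram | stuck control-rod sensor) = 0.43·0.83 + 0.71·0.17 = 0.356900 + 0.120700 = 0.477600
Restricting to configurations with genuine neutron-flux excursion present: 0.71·0.17 = 0.120700.
So P(genuine neutron-flux excursion | scram, stuck control-rod sensor) = 0.120700/0.477600 ≈ 0.2527.
— stuck control-rod sensor explains away the evidence for genuine neutron-flux excursion.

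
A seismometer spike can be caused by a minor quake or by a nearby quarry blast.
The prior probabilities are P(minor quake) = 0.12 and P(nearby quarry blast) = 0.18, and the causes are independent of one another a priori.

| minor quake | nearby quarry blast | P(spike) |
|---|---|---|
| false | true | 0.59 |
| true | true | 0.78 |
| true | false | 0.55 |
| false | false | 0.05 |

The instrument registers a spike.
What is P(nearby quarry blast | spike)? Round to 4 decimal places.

P(nearby quarry blast | spike) ≈ 0.5501

P(spike) = 0.05*0.88*0.82 + 0.59*0.88*0.18 + 0.55*0.12*0.82 + 0.78*0.12*0.18 = 0.036080 + 0.093456 + 0.054120 + 0.016848 = 0.200504
The nearby quarry blast-present share is 0.093456 + 0.016848 = 0.110304.
So P(nearby quarry blast | spike) = 0.110304/0.200504 ≈ 0.5501.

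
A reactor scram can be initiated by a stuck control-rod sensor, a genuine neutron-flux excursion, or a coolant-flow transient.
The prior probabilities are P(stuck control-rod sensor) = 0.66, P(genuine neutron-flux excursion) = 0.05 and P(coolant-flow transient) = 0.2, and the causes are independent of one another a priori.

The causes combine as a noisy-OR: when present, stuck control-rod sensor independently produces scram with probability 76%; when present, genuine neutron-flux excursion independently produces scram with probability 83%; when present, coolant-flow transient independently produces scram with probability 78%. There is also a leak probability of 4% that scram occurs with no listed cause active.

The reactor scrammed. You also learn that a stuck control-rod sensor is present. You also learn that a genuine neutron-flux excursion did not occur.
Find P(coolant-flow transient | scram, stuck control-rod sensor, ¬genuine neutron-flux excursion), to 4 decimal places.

P(coolant-flow transient | scram, stuck control-rod sensor, ¬genuine neutron-flux excursion) ≈ 0.2357

Under noisy-OR, P(scram | causes) = 1 − (1−0.04)·∏(1−qᵢ) over the active causes.
Weight on coolant-flow transient=true, given the evidence: 0.949312·0.2 = 0.189862
Denominator P(scram | stuck control-rod sensor, ¬genuine neutron-flux excursion): 0.7696·0.8 + 0.949312·0.2 = 0.805542
Posterior = 0.189862 / 0.805542 ≈ 0.2357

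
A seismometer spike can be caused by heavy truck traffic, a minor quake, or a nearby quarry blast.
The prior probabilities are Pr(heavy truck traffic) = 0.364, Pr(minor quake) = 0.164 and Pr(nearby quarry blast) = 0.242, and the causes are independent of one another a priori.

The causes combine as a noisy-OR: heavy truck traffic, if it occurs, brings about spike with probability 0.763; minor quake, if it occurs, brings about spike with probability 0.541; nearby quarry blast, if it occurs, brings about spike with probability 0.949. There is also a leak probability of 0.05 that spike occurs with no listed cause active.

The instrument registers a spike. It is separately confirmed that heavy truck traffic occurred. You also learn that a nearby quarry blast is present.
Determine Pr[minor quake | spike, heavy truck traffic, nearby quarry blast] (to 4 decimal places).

Under noisy-OR, P(spike | causes) = 1 − (1−0.05)·∏(1−qᵢ) over the active causes.
By total probability over both values of minor quake:
  P(spike | heavy truck traffic, nearby quarry blast) = 0.988517×0.836 + 0.994729×0.164
        = 0.826400 + 0.163136 = 0.989536
Keeping only the minor quake-present terms gives 0.163136, so
  P(minor quake | spike, heavy truck traffic, nearby quarry blast) = 0.163136 / 0.989536 ≈ 0.1649

Pr[minor quake | spike, heavy truck traffic, nearby quarry blast] ≈ 0.1649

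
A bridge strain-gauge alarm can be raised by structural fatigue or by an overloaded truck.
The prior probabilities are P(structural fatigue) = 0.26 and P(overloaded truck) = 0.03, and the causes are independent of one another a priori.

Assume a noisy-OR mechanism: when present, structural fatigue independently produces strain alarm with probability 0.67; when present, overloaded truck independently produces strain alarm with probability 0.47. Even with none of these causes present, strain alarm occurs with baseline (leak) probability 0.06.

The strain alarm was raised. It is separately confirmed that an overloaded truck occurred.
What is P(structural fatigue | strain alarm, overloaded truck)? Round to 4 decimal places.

Under noisy-OR, P(strain alarm | causes) = 1 − (1−0.06)·∏(1−qᵢ) over the active causes.
Sum P(strain alarm|·) weighted by the priors over both values of structural fatigue:
  P(strain alarm | overloaded truck) = 0.5018×0.74 + 0.835594×0.26
        = 0.371332 + 0.217254 = 0.588586
The terms with structural fatigue present sum to 0.217254, so
  P(structural fatigue | strain alarm, overloaded truck) = 0.217254 / 0.588586 ≈ 0.3691

P(structural fatigue | strain alarm, overloaded truck) ≈ 0.3691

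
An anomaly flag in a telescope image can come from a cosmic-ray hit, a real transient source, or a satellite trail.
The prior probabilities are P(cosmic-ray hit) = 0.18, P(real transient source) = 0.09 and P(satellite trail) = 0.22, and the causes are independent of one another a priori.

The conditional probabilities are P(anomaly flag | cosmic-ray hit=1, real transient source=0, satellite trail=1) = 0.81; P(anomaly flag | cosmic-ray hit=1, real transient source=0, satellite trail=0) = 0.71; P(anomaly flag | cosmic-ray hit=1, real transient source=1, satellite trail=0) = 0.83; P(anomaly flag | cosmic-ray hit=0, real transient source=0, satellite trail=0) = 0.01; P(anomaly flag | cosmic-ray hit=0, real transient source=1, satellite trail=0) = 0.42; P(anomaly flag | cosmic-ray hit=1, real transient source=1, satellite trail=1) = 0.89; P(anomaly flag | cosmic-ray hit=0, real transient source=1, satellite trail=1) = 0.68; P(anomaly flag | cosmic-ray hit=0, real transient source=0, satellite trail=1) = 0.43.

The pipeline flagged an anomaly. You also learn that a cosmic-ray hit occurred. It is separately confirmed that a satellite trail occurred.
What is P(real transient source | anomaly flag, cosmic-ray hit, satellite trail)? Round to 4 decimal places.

P(real transient source | anomaly flag, cosmic-ray hit, satellite trail) ≈ 0.0980

For the numerator, keep only real transient source=true terms: 0.89*0.09 = 0.080100
The normalizing constant is 0.81*0.91 + 0.89*0.09 = 0.817200
Posterior = 0.080100 / 0.817200 ≈ 0.0980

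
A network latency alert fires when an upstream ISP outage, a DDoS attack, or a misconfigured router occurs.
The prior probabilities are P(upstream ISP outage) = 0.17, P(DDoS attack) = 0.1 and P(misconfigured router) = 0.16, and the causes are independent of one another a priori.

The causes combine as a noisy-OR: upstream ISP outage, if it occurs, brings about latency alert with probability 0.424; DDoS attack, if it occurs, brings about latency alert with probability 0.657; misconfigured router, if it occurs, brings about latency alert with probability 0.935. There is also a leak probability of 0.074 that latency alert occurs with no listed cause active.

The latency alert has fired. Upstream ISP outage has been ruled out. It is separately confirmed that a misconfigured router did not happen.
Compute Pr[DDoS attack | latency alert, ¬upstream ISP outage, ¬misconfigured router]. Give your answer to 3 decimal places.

Pr[DDoS attack | latency alert, ¬upstream ISP outage, ¬misconfigured router] ≈ 0.506

Under noisy-OR, P(latency alert | causes) = 1 − (1−0.074)·∏(1−qᵢ) over the active causes.
P(latency alert | ¬upstream ISP outage, ¬misconfigured router) = 0.074*0.9 + 0.682382*0.1 = 0.066600 + 0.068238 = 0.134838
Of this, 0.068238 comes from 0.682382*0.1 (the DDoS attack=true cases).
Hence the posterior is 0.068238/0.134838 ≈ 0.506.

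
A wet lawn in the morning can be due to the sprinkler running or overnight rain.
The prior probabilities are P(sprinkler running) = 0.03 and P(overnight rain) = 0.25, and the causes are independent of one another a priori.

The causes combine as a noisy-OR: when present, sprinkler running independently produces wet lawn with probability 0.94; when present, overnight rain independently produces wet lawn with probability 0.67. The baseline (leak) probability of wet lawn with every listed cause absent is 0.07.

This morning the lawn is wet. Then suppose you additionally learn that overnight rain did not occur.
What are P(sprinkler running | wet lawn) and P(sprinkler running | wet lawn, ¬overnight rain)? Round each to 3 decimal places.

Under noisy-OR, P(wet lawn | causes) = 1 − (1−0.07)·∏(1−qᵢ) over the active causes.
By total probability over the 4 (sprinkler running, overnight rain) configurations:
  P(wet lawn) = 0.07×0.97×0.75 + 0.6931×0.97×0.25 + 0.9442×0.03×0.75 + 0.981586×0.03×0.25
        = 0.050925 + 0.168077 + 0.021244 + 0.007362 = 0.247608
Keeping only the sprinkler running-present terms gives 0.028606, so
  P(sprinkler running | wet lawn) = 0.028606 / 0.247608 ≈ 0.116

Now condition on the additional information:
Sum P(wet lawn|·) weighted by the priors over both values of sprinkler running:
  P(wet lawn | ¬overnight rain) = 0.07·0.97 + 0.9442·0.03
        = 0.067900 + 0.028326 = 0.096226
Keeping only the sprinkler running-present terms gives 0.028326, so
  P(sprinkler running | wet lawn, ¬overnight rain) = 0.028326 / 0.096226 ≈ 0.294

P(sprinkler running | wet lawn) ≈ 0.116; P(sprinkler running | wet lawn, ¬overnight rain) ≈ 0.294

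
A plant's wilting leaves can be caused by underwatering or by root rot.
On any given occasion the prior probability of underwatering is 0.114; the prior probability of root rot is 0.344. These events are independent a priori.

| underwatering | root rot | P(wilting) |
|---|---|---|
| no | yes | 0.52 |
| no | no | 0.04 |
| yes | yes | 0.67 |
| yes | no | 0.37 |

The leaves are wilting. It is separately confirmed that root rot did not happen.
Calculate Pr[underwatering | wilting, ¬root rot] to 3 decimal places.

Pr[underwatering | wilting, ¬root rot] ≈ 0.543

Numerator (weight on configurations with underwatering): 0.37×0.114 = 0.042180
The normalizing constant is 0.04×0.886 + 0.37×0.114 = 0.077620
Posterior = 0.042180 / 0.077620 ≈ 0.543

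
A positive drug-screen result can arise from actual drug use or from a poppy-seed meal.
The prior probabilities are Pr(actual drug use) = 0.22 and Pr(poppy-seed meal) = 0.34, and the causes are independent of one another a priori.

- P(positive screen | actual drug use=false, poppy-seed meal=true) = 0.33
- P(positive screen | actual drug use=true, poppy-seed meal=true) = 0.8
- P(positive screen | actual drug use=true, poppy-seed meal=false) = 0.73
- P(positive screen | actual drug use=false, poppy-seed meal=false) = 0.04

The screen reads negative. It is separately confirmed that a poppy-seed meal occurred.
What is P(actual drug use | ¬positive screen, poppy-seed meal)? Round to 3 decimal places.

P(actual drug use | ¬positive screen, poppy-seed meal) ≈ 0.078

P(¬positive screen | poppy-seed meal) = 0.67*0.78 + 0.2*0.22 = 0.522600 + 0.044000 = 0.566600
Restricting to configurations with actual drug use present: 0.2*0.22 = 0.044000.
Hence the posterior is 0.044000/0.566600 ≈ 0.078.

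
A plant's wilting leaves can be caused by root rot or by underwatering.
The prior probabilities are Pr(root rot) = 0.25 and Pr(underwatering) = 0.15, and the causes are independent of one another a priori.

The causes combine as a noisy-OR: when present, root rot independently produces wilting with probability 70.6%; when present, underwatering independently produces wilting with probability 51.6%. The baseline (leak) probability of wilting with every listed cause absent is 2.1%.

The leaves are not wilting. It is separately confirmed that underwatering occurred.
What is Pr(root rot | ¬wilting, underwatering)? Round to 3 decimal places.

Under noisy-OR, P(wilting | causes) = 1 − (1−0.021)·∏(1−qᵢ) over the active causes.
P(¬wilting | underwatering) = 0.473836×0.75 + 0.139308×0.25 = 0.355377 + 0.034827 = 0.390204
Restricting to configurations with root rot present: 0.139308×0.25 = 0.034827.
Hence the posterior is 0.034827/0.390204 ≈ 0.089.

Pr(root rot | ¬wilting, underwatering) ≈ 0.089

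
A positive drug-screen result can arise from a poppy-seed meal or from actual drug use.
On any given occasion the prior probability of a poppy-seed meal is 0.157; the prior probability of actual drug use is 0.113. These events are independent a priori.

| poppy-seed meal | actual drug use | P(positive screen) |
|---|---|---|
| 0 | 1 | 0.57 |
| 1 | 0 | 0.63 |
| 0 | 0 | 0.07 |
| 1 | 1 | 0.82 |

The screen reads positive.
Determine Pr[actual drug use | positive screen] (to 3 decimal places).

Pr[actual drug use | positive screen] ≈ 0.330

By total probability over the 4 (poppy-seed meal, actual drug use) configurations:
  P(positive screen) = 0.07·0.843·0.887 + 0.57·0.843·0.113 + 0.63·0.157·0.887 + 0.82·0.157·0.113
        = 0.052342 + 0.054298 + 0.087733 + 0.014548 = 0.208921
The terms with actual drug use present sum to 0.068846, so
  P(actual drug use | positive screen) = 0.068846 / 0.208921 ≈ 0.330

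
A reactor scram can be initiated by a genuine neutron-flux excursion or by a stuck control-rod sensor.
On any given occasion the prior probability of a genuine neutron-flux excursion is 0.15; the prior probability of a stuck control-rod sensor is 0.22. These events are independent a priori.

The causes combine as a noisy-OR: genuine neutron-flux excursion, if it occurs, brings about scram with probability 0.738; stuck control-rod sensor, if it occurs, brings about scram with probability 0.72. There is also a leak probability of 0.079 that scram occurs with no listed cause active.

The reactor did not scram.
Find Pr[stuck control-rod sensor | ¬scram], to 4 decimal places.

Pr[stuck control-rod sensor | ¬scram] ≈ 0.0732

Under noisy-OR, P(scram | causes) = 1 − (1−0.079)·∏(1−qᵢ) over the active causes.
P(¬scram) = 0.921×0.85×0.78 + 0.25788×0.85×0.22 + 0.241302×0.15×0.78 + 0.067565×0.15×0.22 = 0.610623 + 0.048224 + 0.028232 + 0.002230 = 0.689309
Restricting to configurations with stuck control-rod sensor present: 0.048224 + 0.002230 = 0.050454.
So P(stuck control-rod sensor | ¬scram) = 0.050454/0.689309 ≈ 0.0732.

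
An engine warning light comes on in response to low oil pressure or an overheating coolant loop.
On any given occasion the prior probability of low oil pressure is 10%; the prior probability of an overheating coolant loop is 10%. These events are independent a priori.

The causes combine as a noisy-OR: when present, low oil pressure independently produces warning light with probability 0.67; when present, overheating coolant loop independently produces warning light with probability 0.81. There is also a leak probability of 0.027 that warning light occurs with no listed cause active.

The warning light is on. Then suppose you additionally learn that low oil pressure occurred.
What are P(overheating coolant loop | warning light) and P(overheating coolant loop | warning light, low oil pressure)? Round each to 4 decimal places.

Under noisy-OR, P(warning light | causes) = 1 − (1−0.027)·∏(1−qᵢ) over the active causes.
Sum P(warning light|·) weighted by the priors over the 4 (low oil pressure, overheating coolant loop) configurations:
  P(warning light) = 0.027*0.9*0.9 + 0.81513*0.9*0.1 + 0.67891*0.1*0.9 + 0.938993*0.1*0.1
        = 0.021870 + 0.073362 + 0.061102 + 0.009390 = 0.165724
Keeping only the overheating coolant loop-present terms gives 0.082752, so
  P(overheating coolant loop | warning light) = 0.082752 / 0.165724 ≈ 0.4993

With the extra evidence:
P(warning light | low oil pressure) = 0.67891·0.9 + 0.938993·0.1 = 0.611019 + 0.093899 = 0.704918
Restricting to configurations with overheating coolant loop present: 0.938993·0.1 = 0.093899.
P(overheating coolant loop | warning light, low oil pressure) = 0.093899 / 0.704918 ≈ 0.1332
This is intercausal reasoning (explaining away): once low oil pressure accounts for the warning light, overheating coolant loop becomes less likely.

P(overheating coolant loop | warning light) ≈ 0.4993; P(overheating coolant loop | warning light, low oil pressure) ≈ 0.1332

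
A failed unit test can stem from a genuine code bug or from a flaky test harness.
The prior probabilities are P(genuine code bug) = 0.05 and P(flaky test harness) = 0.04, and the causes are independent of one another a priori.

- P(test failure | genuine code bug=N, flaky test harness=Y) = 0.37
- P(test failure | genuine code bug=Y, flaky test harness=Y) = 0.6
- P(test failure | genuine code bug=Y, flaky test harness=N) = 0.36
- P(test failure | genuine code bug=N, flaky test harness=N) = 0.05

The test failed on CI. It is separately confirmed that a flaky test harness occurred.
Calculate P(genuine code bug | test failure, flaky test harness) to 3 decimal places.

Numerator (weight on configurations with genuine code bug): 0.6*0.05 = 0.030000
Normalizer over all consistent configurations: 0.37*0.95 + 0.6*0.05 = 0.381500
P(genuine code bug | test failure, flaky test harness) = 0.030000/0.381500 ≈ 0.079

P(genuine code bug | test failure, flaky test harness) ≈ 0.079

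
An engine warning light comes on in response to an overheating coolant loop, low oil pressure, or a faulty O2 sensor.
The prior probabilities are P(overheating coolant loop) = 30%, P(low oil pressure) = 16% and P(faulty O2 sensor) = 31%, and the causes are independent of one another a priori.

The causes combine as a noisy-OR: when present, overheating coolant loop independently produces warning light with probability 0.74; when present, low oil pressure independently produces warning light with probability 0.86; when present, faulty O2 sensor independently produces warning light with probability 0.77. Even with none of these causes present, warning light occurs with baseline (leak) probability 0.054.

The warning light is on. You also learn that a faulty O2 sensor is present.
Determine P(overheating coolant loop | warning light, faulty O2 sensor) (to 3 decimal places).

P(overheating coolant loop | warning light, faulty O2 sensor) ≈ 0.334

Under noisy-OR, P(warning light | causes) = 1 − (1−0.054)·∏(1−qᵢ) over the active causes.
P(warning light | faulty O2 sensor) = 0.78242×0.7×0.84 + 0.969539×0.7×0.16 + 0.943429×0.3×0.84 + 0.99208×0.3×0.16 = 0.460063 + 0.108588 + 0.237744 + 0.047620 = 0.854015
The overheating coolant loop-present share is 0.237744 + 0.047620 = 0.285364.
Hence the posterior is 0.285364/0.854015 ≈ 0.334.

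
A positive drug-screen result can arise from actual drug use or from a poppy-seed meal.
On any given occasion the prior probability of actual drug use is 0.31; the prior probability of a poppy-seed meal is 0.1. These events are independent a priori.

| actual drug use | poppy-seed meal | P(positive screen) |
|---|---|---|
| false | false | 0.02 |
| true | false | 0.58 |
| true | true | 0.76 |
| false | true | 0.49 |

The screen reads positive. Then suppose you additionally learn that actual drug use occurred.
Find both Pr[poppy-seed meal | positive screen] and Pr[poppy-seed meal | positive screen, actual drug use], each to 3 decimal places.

Weight on poppy-seed meal=true, given the evidence: 0.033810 + 0.023560 = 0.057370
The normalizing constant is 0.02·0.69·0.9 + 0.49·0.69·0.1 + 0.58·0.31·0.9 + 0.76·0.31·0.1 = 0.231610
Posterior = 0.057370 / 0.231610 ≈ 0.248

Now condition on the additional information:
Enumerate both values of poppy-seed meal and weight by the priors:
  P(positive screen | actual drug use) = 0.58·0.9 + 0.76·0.1
        = 0.522000 + 0.076000 = 0.598000
Keeping only the poppy-seed meal-present terms gives 0.076000, so
  P(poppy-seed meal | positive screen, actual drug use) = 0.076000 / 0.598000 ≈ 0.127

Pr[poppy-seed meal | positive screen] ≈ 0.248; Pr[poppy-seed meal | positive screen, actual drug use] ≈ 0.127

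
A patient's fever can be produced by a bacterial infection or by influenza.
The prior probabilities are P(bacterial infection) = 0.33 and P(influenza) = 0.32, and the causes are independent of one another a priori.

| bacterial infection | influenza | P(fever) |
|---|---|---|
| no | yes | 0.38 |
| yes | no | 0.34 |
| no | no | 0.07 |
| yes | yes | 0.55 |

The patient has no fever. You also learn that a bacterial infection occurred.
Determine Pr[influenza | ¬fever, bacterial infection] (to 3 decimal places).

Pr[influenza | ¬fever, bacterial infection] ≈ 0.243

Sum P(¬fever|·) weighted by the priors over both values of influenza:
  P(¬fever | bacterial infection) = 0.66*0.68 + 0.45*0.32
        = 0.448800 + 0.144000 = 0.592800
Keeping only the influenza-present terms gives 0.144000, so
  P(influenza | ¬fever, bacterial infection) = 0.144000 / 0.592800 ≈ 0.243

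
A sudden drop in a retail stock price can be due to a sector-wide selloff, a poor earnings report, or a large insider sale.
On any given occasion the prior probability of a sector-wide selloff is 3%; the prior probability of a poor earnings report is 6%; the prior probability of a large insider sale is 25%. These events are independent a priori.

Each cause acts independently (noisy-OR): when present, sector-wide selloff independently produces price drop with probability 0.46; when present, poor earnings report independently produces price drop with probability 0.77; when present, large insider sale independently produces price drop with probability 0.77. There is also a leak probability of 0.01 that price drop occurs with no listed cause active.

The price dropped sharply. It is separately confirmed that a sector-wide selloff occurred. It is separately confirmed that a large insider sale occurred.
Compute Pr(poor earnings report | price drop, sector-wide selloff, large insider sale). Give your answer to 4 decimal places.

Under noisy-OR, P(price drop | causes) = 1 − (1−0.01)·∏(1−qᵢ) over the active causes.
By total probability over both values of poor earnings report:
  P(price drop | sector-wide selloff, large insider sale) = 0.877042×0.94 + 0.97172×0.06
        = 0.824419 + 0.058303 = 0.882722
Configurations with poor earnings report contribute 0.058303, so
  P(poor earnings report | price drop, sector-wide selloff, large insider sale) = 0.058303 / 0.882722 ≈ 0.0660

Pr(poor earnings report | price drop, sector-wide selloff, large insider sale) ≈ 0.0660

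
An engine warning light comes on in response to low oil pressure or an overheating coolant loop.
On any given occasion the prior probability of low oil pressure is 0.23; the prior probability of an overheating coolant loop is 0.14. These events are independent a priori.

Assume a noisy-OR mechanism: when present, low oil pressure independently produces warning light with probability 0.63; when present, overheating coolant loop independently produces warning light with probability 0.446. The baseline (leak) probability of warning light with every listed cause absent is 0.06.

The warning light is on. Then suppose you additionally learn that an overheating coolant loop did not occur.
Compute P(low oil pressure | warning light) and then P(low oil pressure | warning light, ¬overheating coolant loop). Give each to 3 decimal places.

P(low oil pressure | warning light) ≈ 0.629; P(low oil pressure | warning light, ¬overheating coolant loop) ≈ 0.765

Under noisy-OR, P(warning light | causes) = 1 − (1−0.06)·∏(1−qᵢ) over the active causes.
P(warning light) = 0.06*0.77*0.86 + 0.47924*0.77*0.14 + 0.6522*0.23*0.86 + 0.807319*0.23*0.14 = 0.039732 + 0.051662 + 0.129005 + 0.025996 = 0.246395
Restricting to configurations with low oil pressure present: 0.129005 + 0.025996 = 0.155001.
Hence the posterior is 0.155001/0.246395 ≈ 0.629.

Now condition on the additional information:
Sum P(warning light|·) weighted by the priors over both values of low oil pressure:
  P(warning light | ¬overheating coolant loop) = 0.06·0.77 + 0.6522·0.23
        = 0.046200 + 0.150006 = 0.196206
Keeping only the low oil pressure-present terms gives 0.150006, so
  P(low oil pressure | warning light, ¬overheating coolant loop) = 0.150006 / 0.196206 ≈ 0.765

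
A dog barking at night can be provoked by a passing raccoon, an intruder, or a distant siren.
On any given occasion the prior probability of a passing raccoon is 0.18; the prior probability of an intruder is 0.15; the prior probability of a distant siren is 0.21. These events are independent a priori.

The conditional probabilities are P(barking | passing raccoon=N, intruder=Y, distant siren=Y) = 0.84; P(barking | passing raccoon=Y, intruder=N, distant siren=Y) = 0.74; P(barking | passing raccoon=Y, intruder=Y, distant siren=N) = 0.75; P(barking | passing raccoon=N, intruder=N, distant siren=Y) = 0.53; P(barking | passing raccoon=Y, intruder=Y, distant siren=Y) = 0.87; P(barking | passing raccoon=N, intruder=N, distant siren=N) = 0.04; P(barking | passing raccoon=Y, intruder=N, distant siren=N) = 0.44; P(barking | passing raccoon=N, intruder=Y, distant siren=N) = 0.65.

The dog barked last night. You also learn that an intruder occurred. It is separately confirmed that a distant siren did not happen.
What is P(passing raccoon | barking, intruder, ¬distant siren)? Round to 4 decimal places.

P(barking | intruder, ¬distant siren) = 0.65·0.82 + 0.75·0.18 = 0.533000 + 0.135000 = 0.668000
Restricting to configurations with passing raccoon present: 0.75·0.18 = 0.135000.
Hence the posterior is 0.135000/0.668000 ≈ 0.2021.

P(passing raccoon | barking, intruder, ¬distant siren) ≈ 0.2021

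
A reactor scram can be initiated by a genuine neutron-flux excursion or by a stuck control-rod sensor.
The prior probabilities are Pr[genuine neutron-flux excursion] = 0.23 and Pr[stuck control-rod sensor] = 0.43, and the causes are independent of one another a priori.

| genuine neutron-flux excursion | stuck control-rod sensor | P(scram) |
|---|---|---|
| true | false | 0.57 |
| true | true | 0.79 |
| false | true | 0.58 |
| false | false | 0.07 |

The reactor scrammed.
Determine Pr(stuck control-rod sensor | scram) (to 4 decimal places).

P(scram) = 0.07×0.77×0.57 + 0.58×0.77×0.43 + 0.57×0.23×0.57 + 0.79×0.23×0.43 = 0.030723 + 0.192038 + 0.074727 + 0.078131 = 0.375619
Restricting to configurations with stuck control-rod sensor present: 0.192038 + 0.078131 = 0.270169.
P(stuck control-rod sensor | scram) = 0.270169 / 0.375619 ≈ 0.7193

Pr(stuck control-rod sensor | scram) ≈ 0.7193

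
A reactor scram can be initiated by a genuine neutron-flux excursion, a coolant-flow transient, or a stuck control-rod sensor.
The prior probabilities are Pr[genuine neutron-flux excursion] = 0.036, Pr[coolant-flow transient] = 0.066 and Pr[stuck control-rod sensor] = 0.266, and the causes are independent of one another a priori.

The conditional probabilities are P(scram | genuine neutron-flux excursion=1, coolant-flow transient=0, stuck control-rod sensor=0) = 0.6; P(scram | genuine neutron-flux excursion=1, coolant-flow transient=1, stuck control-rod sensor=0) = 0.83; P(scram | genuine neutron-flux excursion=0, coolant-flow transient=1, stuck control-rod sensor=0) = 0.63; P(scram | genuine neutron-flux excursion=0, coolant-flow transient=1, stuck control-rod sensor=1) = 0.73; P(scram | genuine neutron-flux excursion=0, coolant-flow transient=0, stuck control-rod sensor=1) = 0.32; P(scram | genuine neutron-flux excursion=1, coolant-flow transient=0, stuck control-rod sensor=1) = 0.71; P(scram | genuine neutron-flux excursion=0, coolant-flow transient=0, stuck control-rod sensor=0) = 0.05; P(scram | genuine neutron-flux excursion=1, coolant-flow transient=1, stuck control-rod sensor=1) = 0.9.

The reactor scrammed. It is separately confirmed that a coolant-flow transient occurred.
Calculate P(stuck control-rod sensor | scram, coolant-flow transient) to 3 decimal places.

Sum P(scram|·) weighted by the priors over the 4 (genuine neutron-flux excursion, stuck control-rod sensor) configurations:
  P(scram | coolant-flow transient) = 0.63·0.964·0.734 + 0.73·0.964·0.266 + 0.83·0.036·0.734 + 0.9·0.036·0.266
        = 0.445773 + 0.187190 + 0.021932 + 0.008618 = 0.663513
Configurations with stuck control-rod sensor contribute 0.195808, so
  P(stuck control-rod sensor | scram, coolant-flow transient) = 0.195808 / 0.663513 ≈ 0.295

P(stuck control-rod sensor | scram, coolant-flow transient) ≈ 0.295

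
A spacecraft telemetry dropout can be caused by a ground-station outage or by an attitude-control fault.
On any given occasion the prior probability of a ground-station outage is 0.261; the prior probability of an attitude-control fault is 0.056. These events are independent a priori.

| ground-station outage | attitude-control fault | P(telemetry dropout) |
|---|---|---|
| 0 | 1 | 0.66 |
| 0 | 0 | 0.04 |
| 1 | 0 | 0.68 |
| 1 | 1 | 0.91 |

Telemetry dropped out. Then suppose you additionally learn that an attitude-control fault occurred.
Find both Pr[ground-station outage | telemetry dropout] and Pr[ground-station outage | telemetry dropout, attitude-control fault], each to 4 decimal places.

Pr[ground-station outage | telemetry dropout] ≈ 0.7661; Pr[ground-station outage | telemetry dropout, attitude-control fault] ≈ 0.3275

Sum P(telemetry dropout|·) weighted by the priors over the 4 (ground-station outage, attitude-control fault) configurations:
  P(telemetry dropout) = 0.04*0.739*0.944 + 0.66*0.739*0.056 + 0.68*0.261*0.944 + 0.91*0.261*0.056
        = 0.027905 + 0.027313 + 0.167541 + 0.013301 = 0.236060
The terms with ground-station outage present sum to 0.180842, so
  P(ground-station outage | telemetry dropout) = 0.180842 / 0.236060 ≈ 0.7661

Now also conditioning on attitude-control fault=true:
Enumerate both values of ground-station outage and weight by the priors:
  P(telemetry dropout | attitude-control fault) = 0.66*0.739 + 0.91*0.261
        = 0.487740 + 0.237510 = 0.725250
Configurations with ground-station outage contribute 0.237510, so
  P(ground-station outage | telemetry dropout, attitude-control fault) = 0.237510 / 0.725250 ≈ 0.3275
The drop from 0.7661 to 0.3275 is the explaining-away (discounting) effect.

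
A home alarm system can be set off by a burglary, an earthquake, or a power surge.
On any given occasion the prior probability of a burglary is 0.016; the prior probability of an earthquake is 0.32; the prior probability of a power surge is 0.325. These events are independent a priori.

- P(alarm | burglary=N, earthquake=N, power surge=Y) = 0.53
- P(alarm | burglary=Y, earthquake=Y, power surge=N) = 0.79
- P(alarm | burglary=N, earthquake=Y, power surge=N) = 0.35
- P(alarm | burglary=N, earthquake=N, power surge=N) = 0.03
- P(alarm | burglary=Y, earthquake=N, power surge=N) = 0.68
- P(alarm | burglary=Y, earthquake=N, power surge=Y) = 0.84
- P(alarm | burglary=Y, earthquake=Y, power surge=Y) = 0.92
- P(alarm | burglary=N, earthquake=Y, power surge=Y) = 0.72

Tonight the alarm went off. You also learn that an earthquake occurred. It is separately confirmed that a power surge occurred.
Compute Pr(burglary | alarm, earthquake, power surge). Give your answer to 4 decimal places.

P(alarm | earthquake, power surge) = 0.72*0.984 + 0.92*0.016 = 0.708480 + 0.014720 = 0.723200
Of this, 0.014720 comes from 0.92*0.016 (the burglary=true cases).
P(burglary | alarm, earthquake, power surge) = 0.014720 / 0.723200 ≈ 0.0204

Pr(burglary | alarm, earthquake, power surge) ≈ 0.0204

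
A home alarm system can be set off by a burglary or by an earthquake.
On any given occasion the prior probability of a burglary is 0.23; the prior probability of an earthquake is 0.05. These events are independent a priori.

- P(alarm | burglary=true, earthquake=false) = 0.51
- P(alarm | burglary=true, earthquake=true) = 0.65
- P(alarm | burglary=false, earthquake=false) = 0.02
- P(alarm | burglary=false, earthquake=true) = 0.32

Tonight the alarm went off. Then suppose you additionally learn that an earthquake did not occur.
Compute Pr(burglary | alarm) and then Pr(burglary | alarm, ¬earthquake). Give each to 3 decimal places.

Pr(burglary | alarm) ≈ 0.815; Pr(burglary | alarm, ¬earthquake) ≈ 0.884

P(alarm) = 0.02*0.77*0.95 + 0.32*0.77*0.05 + 0.51*0.23*0.95 + 0.65*0.23*0.05 = 0.014630 + 0.012320 + 0.111435 + 0.007475 = 0.145860
The burglary-present share is 0.111435 + 0.007475 = 0.118910.
P(burglary | alarm) = 0.118910 / 0.145860 ≈ 0.815

With the extra evidence:
P(alarm | ¬earthquake) = 0.02*0.77 + 0.51*0.23 = 0.015400 + 0.117300 = 0.132700
Of this, 0.117300 comes from 0.51*0.23 (the burglary=true cases).
So P(burglary | alarm, ¬earthquake) = 0.117300/0.132700 ≈ 0.884.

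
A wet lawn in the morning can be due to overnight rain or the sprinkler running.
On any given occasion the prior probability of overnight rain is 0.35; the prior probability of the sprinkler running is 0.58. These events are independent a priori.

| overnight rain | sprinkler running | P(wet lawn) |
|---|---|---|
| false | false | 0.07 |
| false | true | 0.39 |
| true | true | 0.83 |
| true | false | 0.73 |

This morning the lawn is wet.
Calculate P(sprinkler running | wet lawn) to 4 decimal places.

P(wet lawn) = 0.07·0.65·0.42 + 0.39·0.65·0.58 + 0.73·0.35·0.42 + 0.83·0.35·0.58 = 0.019110 + 0.147030 + 0.107310 + 0.168490 = 0.441940
Of this, 0.315520 comes from 0.147030 + 0.168490 (the sprinkler running=true cases).
So P(sprinkler running | wet lawn) = 0.315520/0.441940 ≈ 0.7139.

P(sprinkler running | wet lawn) ≈ 0.7139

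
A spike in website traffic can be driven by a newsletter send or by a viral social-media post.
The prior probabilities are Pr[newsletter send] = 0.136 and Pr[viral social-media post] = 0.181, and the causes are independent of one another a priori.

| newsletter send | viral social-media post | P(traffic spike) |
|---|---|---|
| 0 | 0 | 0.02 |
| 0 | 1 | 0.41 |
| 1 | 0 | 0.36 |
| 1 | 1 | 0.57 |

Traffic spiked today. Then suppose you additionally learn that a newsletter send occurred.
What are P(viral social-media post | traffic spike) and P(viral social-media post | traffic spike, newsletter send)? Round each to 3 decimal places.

P(viral social-media post | traffic spike) ≈ 0.590; P(viral social-media post | traffic spike, newsletter send) ≈ 0.259

Weight on viral social-media post=true, given the evidence: 0.064117 + 0.014031 = 0.078148
Denominator P(traffic spike): 0.02·0.864·0.819 + 0.41·0.864·0.181 + 0.36·0.136·0.819 + 0.57·0.136·0.181 = 0.132398
Posterior = 0.078148 / 0.132398 ≈ 0.590

Now also conditioning on newsletter send=true:
P(traffic spike | newsletter send) = 0.36*0.819 + 0.57*0.181 = 0.294840 + 0.103170 = 0.398010
Of this, 0.103170 comes from 0.57*0.181 (the viral social-media post=true cases).
Hence the posterior is 0.103170/0.398010 ≈ 0.259.
This is intercausal reasoning (explaining away): once newsletter send accounts for the traffic spike, viral social-media post becomes less likely.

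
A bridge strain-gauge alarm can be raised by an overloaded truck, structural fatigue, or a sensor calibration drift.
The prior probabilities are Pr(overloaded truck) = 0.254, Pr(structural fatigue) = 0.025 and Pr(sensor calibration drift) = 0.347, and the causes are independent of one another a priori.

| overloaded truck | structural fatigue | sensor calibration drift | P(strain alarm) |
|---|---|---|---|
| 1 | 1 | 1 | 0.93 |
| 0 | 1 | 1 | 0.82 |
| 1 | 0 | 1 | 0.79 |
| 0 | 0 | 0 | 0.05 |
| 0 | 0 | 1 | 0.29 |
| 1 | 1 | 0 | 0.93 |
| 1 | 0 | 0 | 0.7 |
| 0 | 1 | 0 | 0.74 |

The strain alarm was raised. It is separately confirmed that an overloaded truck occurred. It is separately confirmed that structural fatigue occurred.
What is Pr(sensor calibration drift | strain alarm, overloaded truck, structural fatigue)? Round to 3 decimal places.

For the numerator, keep only sensor calibration drift=true terms: 0.93*0.347 = 0.322710
Denominator P(strain alarm | overloaded truck, structural fatigue): 0.93*0.653 + 0.93*0.347 = 0.930000
Posterior = 0.322710 / 0.930000 ≈ 0.347

Pr(sensor calibration drift | strain alarm, overloaded truck, structural fatigue) ≈ 0.347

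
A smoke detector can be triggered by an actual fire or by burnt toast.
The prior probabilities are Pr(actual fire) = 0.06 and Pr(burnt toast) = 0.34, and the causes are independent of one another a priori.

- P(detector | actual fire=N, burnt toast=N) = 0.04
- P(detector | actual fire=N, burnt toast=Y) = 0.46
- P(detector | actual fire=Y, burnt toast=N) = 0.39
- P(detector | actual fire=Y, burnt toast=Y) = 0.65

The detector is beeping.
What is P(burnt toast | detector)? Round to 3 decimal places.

P(detector) = 0.04*0.94*0.66 + 0.46*0.94*0.34 + 0.39*0.06*0.66 + 0.65*0.06*0.34 = 0.024816 + 0.147016 + 0.015444 + 0.013260 = 0.200536
Of this, 0.160276 comes from 0.147016 + 0.013260 (the burnt toast=true cases).
P(burnt toast | detector) = 0.160276 / 0.200536 ≈ 0.799

P(burnt toast | detector) ≈ 0.799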